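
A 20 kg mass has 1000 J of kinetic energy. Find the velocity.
v = √(2·KE/m) = √(2·1000/20) = 10.0 m/s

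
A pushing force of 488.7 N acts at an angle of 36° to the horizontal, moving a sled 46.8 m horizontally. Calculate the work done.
W = F·d·cosθ = (488.7)(46.8)cos(36°) = 18500 J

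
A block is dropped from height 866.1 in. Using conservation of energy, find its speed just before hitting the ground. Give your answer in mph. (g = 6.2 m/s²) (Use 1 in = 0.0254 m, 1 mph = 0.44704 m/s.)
Convert to SI: h = 21.9989 m
mgh = ½mv² ⇒ v = √(2gh) = √(2·6.2·21.9989) = 16.5163 m/s = 36.95 mph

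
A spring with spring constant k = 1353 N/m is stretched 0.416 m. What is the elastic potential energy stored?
PE = ½kx² = ½(1353)(0.416)² = 117.1 J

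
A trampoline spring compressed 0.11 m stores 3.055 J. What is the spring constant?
k = 2·PE/x² = 2·3.055/(0.11)² = 505.0 N/m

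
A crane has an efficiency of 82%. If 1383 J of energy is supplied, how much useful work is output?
W_out = η·W_in = 0.82·1383 = 1134.06 J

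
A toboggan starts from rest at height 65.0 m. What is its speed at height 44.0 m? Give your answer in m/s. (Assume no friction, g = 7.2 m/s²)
mgh₁ = mgh₂ + ½mv² ⇒ v = √(2g(h₁−h₂)) = √(2·7.2·21.0) = 17.39 m/s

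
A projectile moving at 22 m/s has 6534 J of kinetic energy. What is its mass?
m = 2·KE/v² = 2·6534/(22)² = 27.0 kg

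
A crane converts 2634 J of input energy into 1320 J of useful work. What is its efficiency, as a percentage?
η = W_out/W_in = 1320/2634 = 50.11%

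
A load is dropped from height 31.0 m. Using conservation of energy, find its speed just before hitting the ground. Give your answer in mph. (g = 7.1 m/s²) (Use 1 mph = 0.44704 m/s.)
mgh = ½mv² ⇒ v = √(2gh) = √(2·7.1·31.0) = 20.9809 m/s = 46.93 mph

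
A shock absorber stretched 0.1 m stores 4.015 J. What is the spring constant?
k = 2·PE/x² = 2·4.015/(0.1)² = 803.0 N/m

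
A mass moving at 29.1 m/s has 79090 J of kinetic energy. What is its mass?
m = 2·KE/v² = 2·79090/(29.1)² = 186.8 kg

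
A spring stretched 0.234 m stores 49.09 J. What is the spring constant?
k = 2·PE/x² = 2·49.09/(0.234)² = 1793 N/m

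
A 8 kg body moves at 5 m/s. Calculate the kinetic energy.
KE = ½mv² = ½(8)(5)² = 100.0 J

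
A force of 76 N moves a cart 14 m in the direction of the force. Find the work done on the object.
W = F·d = (76)(14) = 1064 J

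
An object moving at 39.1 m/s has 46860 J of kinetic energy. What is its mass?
m = 2·KE/v² = 2·46860/(39.1)² = 61.3 kg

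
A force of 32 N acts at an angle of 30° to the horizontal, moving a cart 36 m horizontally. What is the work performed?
W = F·d·cosθ = (32)(36)cos(30°) = 997.7 J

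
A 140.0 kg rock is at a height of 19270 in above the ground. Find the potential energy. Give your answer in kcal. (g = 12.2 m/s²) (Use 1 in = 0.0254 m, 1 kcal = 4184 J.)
Convert to SI: m = 140.0 kg, h = 489.458 m
PE = mgh = (140.0)(12.2)(489.458) = 835994 J = 199.8 kcal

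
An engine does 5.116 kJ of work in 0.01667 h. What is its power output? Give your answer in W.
Convert to SI: W = 5116.0 J, t = 60.012 s
P = W/t = 5116.0/60.012 = 85.25 W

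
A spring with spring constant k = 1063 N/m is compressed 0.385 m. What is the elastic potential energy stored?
PE = ½kx² = ½(1063)(0.385)² = 78.78 J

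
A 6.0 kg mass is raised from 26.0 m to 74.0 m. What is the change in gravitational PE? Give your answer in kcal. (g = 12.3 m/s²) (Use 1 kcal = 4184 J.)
ΔPE = mgΔh = (6.0)(12.3)(48.0) = 3542.4 J = 0.8467 kcal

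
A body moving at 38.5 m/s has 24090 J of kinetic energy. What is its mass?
m = 2·KE/v² = 2·24090/(38.5)² = 32.5 kg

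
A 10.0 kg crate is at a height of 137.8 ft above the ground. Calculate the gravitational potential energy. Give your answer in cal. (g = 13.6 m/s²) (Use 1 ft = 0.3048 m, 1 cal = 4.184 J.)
Convert to SI: m = 10.0 kg, h = 42.0014 m
PE = mgh = (10.0)(13.6)(42.0014) = 5712.2 J = 1365 cal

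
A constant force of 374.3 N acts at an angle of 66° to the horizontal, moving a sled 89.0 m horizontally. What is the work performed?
W = F·d·cosθ = (374.3)(89.0)cos(66°) = 13550 J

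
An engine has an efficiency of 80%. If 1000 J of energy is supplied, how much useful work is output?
W_out = η·W_in = 0.8·1000 = 800.0 J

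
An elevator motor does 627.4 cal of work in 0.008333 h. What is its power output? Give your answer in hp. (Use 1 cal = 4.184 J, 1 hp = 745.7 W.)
Convert to SI: W = 2625.04 J, t = 29.9988 s
P = W/t = 2625.04/29.9988 = 87.5049 W = 0.1173 hp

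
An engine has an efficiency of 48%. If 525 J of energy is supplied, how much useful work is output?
W_out = η·W_in = 0.48·525 = 252.0 J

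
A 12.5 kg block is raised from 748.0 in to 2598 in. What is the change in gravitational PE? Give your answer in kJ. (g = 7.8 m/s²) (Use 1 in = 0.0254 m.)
Convert to SI: m = 12.5 kg, Δh = 46.99 m
ΔPE = mgΔh = (12.5)(7.8)(46.99) = 4581.53 J = 4.582 kJ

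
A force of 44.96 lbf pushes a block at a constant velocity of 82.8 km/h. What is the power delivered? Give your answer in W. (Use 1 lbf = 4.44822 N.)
Convert to SI: F = 199.992 N, v = 23.0 m/s
P = Fv = (199.992)(23.0) = 4600 W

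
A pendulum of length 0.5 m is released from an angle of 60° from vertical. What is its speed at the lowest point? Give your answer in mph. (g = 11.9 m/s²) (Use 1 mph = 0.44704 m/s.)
h = L(1 − cosθ) = 0.5(1 − cos60°) = 0.25 m
v = √(2gh) = √(2·11.9·0.25) = 2.43926 m/s = 5.456 mph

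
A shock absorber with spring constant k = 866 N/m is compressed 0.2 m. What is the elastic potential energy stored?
PE = ½kx² = ½(866)(0.2)² = 17.32 J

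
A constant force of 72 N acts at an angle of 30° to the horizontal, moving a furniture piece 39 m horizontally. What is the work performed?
W = F·d·cosθ = (72)(39)cos(30°) = 2432 J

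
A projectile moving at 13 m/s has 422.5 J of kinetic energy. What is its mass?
m = 2·KE/v² = 2·422.5/(13)² = 5.0 kg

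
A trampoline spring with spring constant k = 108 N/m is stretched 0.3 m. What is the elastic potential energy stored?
PE = ½kx² = ½(108)(0.3)² = 4.86 J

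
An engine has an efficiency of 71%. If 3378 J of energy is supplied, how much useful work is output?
W_out = η·W_in = 0.71·3378 = 2398.38 J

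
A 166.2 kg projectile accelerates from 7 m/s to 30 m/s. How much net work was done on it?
W = ΔKE = ½m(v₂² − v₁²) = ½(166.2)(30² − 7²) = 70718.1 J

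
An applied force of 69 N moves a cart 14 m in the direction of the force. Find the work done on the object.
W = F·d = (69)(14) = 966.0 J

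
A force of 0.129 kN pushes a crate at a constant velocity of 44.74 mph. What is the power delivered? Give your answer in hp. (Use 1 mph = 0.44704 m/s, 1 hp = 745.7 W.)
Convert to SI: F = 129.0 N, v = 20.0006 m/s
P = Fv = (129.0)(20.0006) = 2580.07 W = 3.46 hp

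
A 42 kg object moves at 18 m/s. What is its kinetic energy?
KE = ½mv² = ½(42)(18)² = 6804.0 J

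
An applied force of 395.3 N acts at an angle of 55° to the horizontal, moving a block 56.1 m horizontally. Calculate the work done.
W = F·d·cosθ = (395.3)(56.1)cos(55°) = 12720 J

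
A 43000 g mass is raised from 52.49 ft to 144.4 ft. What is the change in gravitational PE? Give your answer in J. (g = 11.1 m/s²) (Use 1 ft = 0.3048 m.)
Convert to SI: m = 43.0 kg, Δh = 28.0142 m
ΔPE = mgΔh = (43.0)(11.1)(28.0142) = 13370 J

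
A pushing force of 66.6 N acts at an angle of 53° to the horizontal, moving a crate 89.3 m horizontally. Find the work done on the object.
W = F·d·cosθ = (66.6)(89.3)cos(53°) = 3579 J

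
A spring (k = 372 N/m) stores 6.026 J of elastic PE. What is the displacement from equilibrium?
x = √(2·PE/k) = √(2·6.026/372) = 0.18 m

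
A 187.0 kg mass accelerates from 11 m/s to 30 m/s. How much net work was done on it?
W = ΔKE = ½m(v₂² − v₁²) = ½(187.0)(30² − 11²) = 72836.5 J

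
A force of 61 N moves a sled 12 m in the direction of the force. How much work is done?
W = F·d = (61)(12) = 732.0 J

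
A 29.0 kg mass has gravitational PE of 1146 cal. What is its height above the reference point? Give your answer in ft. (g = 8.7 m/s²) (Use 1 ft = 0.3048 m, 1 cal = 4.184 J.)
Convert to SI: m = 29.0 kg, PE = 4794.86 J
h = PE/(mg) = 4794.86/(29.0·8.7) = 19.0046 m = 62.35 ft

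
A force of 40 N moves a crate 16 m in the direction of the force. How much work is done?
W = F·d = (40)(16) = 640.0 J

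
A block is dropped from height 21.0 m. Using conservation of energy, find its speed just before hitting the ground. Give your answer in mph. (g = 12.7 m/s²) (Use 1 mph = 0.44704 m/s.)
mgh = ½mv² ⇒ v = √(2gh) = √(2·12.7·21.0) = 23.0955 m/s = 51.66 mph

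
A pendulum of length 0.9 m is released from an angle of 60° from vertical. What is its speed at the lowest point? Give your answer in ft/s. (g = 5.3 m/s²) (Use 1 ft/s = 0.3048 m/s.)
h = L(1 − cosθ) = 0.9(1 − cos60°) = 0.45 m
v = √(2gh) = √(2·5.3·0.45) = 2.18403 m/s = 7.165 ft/s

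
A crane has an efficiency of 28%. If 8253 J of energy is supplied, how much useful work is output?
W_out = η·W_in = 0.28·8253 = 2310.84 J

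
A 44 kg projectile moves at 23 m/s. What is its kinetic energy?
KE = ½mv² = ½(44)(23)² = 11638.0 J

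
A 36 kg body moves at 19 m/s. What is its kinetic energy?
KE = ½mv² = ½(36)(19)² = 6498.0 J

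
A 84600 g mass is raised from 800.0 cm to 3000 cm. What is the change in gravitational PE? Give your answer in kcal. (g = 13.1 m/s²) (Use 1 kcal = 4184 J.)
Convert to SI: m = 84.6 kg, Δh = 22.0 m
ΔPE = mgΔh = (84.6)(13.1)(22.0) = 24381.7 J = 5.827 kcal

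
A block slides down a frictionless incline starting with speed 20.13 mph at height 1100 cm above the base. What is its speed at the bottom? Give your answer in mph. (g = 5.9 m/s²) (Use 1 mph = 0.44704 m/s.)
Convert to SI: v₀ = 8.99892 m/s, h = 11.0 m
½mv₀² + mgh = ½mv² ⇒ v = √(v₀² + 2gh) = √(8.99892² + 2·5.9·11.0) = 14.5183 m/s = 32.48 mph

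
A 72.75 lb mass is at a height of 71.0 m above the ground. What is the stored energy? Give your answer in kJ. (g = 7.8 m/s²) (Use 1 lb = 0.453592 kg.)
Convert to SI: m = 32.9988 kg, h = 71.0 m
PE = mgh = (32.9988)(7.8)(71.0) = 18274.7 J = 18.27 kJ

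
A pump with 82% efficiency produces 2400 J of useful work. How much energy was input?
W_in = W_out/η = 2400/0.82 = 2927 J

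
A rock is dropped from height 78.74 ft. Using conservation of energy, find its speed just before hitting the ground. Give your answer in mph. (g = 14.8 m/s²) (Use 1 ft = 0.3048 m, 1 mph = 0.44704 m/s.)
Convert to SI: h = 24.0 m
mgh = ½mv² ⇒ v = √(2gh) = √(2·14.8·24.0) = 26.6533 m/s = 59.62 mph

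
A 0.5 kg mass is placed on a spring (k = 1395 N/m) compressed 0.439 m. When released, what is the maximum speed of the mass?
½kx² = ½mv² ⇒ v = x√(k/m) = (0.439)√(1395/0.5) = 23.19 m/s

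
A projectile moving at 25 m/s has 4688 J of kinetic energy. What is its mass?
m = 2·KE/v² = 2·4688/(25)² = 15.0 kg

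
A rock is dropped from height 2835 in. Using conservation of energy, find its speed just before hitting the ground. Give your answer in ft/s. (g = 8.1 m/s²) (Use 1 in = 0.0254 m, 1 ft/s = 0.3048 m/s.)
Convert to SI: h = 72.009 m
mgh = ½mv² ⇒ v = √(2gh) = √(2·8.1·72.009) = 34.1547 m/s = 112.1 ft/s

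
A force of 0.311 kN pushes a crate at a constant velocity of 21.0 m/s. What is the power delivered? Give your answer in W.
Convert to SI: F = 311.0 N, v = 21.0 m/s
P = Fv = (311.0)(21.0) = 6531 W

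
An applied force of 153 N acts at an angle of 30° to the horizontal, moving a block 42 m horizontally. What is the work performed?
W = F·d·cosθ = (153)(42)cos(30°) = 5565 J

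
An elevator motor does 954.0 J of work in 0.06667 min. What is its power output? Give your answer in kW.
Convert to SI: W = 954.0 J, t = 4.0002 s
P = W/t = 954.0/4.0002 = 238.488 W = 0.2385 kW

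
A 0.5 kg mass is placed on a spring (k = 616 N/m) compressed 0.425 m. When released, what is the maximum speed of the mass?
½kx² = ½mv² ⇒ v = x√(k/m) = (0.425)√(616/0.5) = 14.92 m/s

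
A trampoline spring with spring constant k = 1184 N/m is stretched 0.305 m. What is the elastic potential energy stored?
PE = ½kx² = ½(1184)(0.305)² = 55.07 J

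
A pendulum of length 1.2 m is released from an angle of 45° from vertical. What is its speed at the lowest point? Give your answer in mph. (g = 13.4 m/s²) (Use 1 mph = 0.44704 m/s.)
h = L(1 − cosθ) = 1.2(1 − cos45°) = 0.351472 m
v = √(2gh) = √(2·13.4·0.351472) = 3.06911 m/s = 6.865 mph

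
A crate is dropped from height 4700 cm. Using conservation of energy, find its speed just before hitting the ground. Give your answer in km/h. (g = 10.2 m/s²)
Convert to SI: h = 47.0 m
mgh = ½mv² ⇒ v = √(2gh) = √(2·10.2·47.0) = 30.9645 m/s = 111.5 km/h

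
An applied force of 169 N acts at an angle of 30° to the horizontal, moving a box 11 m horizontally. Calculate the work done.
W = F·d·cosθ = (169)(11)cos(30°) = 1610 J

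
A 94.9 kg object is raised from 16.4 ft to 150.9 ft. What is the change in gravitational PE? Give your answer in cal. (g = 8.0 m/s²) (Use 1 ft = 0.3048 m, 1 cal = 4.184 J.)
Convert to SI: m = 94.9 kg, Δh = 40.9956 m
ΔPE = mgΔh = (94.9)(8.0)(40.9956) = 31123.9 J = 7439 cal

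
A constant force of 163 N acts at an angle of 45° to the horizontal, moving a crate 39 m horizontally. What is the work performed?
W = F·d·cosθ = (163)(39)cos(45°) = 4495 J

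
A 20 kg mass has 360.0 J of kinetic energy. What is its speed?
v = √(2·KE/m) = √(2·360.0/20) = 6.0 m/s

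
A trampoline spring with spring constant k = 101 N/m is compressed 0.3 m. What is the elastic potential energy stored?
PE = ½kx² = ½(101)(0.3)² = 4.545 J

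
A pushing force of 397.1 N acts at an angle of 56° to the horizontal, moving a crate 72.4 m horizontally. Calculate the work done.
W = F·d·cosθ = (397.1)(72.4)cos(56°) = 16080 J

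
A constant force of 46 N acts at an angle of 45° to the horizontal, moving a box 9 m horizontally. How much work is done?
W = F·d·cosθ = (46)(9)cos(45°) = 292.7 J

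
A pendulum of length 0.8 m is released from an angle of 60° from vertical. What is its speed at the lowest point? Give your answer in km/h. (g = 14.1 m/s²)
h = L(1 − cosθ) = 0.8(1 − cos60°) = 0.4 m
v = √(2gh) = √(2·14.1·0.4) = 3.35857 m/s = 12.09 km/h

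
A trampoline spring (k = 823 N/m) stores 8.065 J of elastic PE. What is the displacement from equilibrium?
x = √(2·PE/k) = √(2·8.065/823) = 0.14 m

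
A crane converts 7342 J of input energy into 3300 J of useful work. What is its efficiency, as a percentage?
η = W_out/W_in = 3300/7342 = 44.95%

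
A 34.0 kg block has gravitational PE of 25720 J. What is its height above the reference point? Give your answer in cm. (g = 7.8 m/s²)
h = PE/(mg) = 25720.0/(34.0·7.8) = 96.9834 m = 9698 cm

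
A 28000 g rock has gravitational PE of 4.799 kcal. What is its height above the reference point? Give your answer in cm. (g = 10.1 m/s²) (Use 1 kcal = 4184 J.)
Convert to SI: m = 28.0 kg, PE = 20079.0 J
h = PE/(mg) = 20079.0/(28.0·10.1) = 71.0008 m = 7100 cm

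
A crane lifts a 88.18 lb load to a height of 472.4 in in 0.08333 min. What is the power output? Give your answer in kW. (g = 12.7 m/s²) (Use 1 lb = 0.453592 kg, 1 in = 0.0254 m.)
Convert to SI: m = 39.9977 kg, h = 11.999 m, t = 4.9998 s
P = mgh/t = (39.9977)(12.7)(11.999)/4.9998 = 1219.07 W = 1.219 kW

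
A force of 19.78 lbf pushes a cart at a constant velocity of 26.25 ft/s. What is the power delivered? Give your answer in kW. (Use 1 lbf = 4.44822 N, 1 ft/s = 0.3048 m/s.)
Convert to SI: F = 87.9858 N, v = 8.001 m/s
P = Fv = (87.9858)(8.001) = 703.974 W = 0.704 kW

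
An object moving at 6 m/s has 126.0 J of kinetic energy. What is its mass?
m = 2·KE/v² = 2·126.0/(6)² = 7.0 kg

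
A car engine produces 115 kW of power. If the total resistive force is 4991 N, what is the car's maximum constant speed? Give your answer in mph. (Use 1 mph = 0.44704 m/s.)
P = Fv ⇒ v = P/F = 115000 W/4991.0 N = 23.0415 m/s = 51.54 mph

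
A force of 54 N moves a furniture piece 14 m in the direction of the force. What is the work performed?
W = F·d = (54)(14) = 756.0 J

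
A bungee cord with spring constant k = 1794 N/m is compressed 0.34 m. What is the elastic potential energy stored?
PE = ½kx² = ½(1794)(0.34)² = 103.7 J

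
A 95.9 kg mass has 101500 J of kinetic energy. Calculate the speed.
v = √(2·KE/m) = √(2·101500/95.9) = 46.01 m/s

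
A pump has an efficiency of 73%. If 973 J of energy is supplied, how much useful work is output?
W_out = η·W_in = 0.73·973 = 710.29 J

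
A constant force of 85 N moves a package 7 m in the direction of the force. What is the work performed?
W = F·d = (85)(7) = 595.0 J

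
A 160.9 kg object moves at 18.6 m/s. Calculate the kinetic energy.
KE = ½mv² = ½(160.9)(18.6)² = 27830 J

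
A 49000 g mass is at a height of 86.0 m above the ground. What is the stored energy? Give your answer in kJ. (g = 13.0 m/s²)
Convert to SI: m = 49.0 kg, h = 86.0 m
PE = mgh = (49.0)(13.0)(86.0) = 54782.0 J = 54.78 kJ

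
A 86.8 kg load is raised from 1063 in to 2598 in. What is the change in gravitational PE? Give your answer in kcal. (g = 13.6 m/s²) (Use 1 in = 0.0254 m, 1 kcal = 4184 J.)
Convert to SI: m = 86.8 kg, Δh = 38.989 m
ΔPE = mgΔh = (86.8)(13.6)(38.989) = 46025.7 J = 11.0 kcal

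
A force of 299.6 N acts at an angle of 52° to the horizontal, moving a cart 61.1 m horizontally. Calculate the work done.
W = F·d·cosθ = (299.6)(61.1)cos(52°) = 11270 J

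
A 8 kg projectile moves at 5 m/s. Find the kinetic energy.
KE = ½mv² = ½(8)(5)² = 100.0 J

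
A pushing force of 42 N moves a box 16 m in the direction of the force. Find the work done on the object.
W = F·d = (42)(16) = 672.0 J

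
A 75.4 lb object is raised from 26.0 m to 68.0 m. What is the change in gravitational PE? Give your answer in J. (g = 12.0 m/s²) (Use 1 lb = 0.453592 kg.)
Convert to SI: m = 34.2008 kg, Δh = 42.0 m
ΔPE = mgΔh = (34.2008)(12.0)(42.0) = 17240 J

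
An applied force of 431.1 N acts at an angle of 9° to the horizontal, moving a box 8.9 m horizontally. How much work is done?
W = F·d·cosθ = (431.1)(8.9)cos(9°) = 3790 J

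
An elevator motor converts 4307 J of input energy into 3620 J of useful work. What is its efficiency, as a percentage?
η = W_out/W_in = 3620/4307 = 84.05%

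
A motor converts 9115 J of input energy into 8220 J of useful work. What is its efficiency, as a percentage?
η = W_out/W_in = 8220/9115 = 90.18%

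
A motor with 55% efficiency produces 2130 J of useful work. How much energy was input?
W_in = W_out/η = 2130/0.55 = 3873 J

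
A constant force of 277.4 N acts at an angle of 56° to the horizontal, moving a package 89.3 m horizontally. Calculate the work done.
W = F·d·cosθ = (277.4)(89.3)cos(56°) = 13850 J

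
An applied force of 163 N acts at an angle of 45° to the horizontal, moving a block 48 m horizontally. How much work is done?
W = F·d·cosθ = (163)(48)cos(45°) = 5532 J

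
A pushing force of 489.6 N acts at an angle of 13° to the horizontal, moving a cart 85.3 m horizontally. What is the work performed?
W = F·d·cosθ = (489.6)(85.3)cos(13°) = 40690 J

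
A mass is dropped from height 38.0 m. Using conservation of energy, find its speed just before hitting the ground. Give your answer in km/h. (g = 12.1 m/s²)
mgh = ½mv² ⇒ v = √(2gh) = √(2·12.1·38.0) = 30.3249 m/s = 109.2 km/h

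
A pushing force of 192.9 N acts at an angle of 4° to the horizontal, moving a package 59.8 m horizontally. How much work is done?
W = F·d·cosθ = (192.9)(59.8)cos(4°) = 11510 J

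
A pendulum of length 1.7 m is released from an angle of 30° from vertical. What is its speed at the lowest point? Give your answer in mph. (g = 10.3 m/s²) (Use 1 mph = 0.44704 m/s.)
h = L(1 − cosθ) = 1.7(1 − cos30°) = 0.227757 m
v = √(2gh) = √(2·10.3·0.227757) = 2.16605 m/s = 4.845 mph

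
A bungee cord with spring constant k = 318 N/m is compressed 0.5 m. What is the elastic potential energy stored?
PE = ½kx² = ½(318)(0.5)² = 39.75 J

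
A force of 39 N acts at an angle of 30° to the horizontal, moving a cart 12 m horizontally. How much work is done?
W = F·d·cosθ = (39)(12)cos(30°) = 405.3 J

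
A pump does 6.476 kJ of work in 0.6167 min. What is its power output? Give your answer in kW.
Convert to SI: W = 6476.0 J, t = 37.002 s
P = W/t = 6476.0/37.002 = 175.018 W = 0.175 kW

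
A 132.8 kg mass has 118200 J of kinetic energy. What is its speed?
v = √(2·KE/m) = √(2·118200/132.8) = 42.19 m/s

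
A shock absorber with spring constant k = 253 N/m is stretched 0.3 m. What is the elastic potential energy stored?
PE = ½kx² = ½(253)(0.3)² = 11.39 J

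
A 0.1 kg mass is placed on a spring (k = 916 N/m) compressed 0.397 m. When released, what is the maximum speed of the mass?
½kx² = ½mv² ⇒ v = x√(k/m) = (0.397)√(916/0.1) = 38.0 m/s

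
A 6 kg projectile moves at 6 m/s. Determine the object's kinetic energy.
KE = ½mv² = ½(6)(6)² = 108.0 J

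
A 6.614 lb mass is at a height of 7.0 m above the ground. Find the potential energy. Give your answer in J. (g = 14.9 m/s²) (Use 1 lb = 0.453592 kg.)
Convert to SI: m = 3.00006 kg, h = 7.0 m
PE = mgh = (3.00006)(14.9)(7.0) = 312.9 J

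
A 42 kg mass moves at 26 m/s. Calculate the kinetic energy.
KE = ½mv² = ½(42)(26)² = 14196.0 J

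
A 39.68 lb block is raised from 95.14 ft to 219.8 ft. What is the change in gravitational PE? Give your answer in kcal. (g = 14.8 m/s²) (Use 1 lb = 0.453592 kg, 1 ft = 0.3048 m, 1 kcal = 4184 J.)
Convert to SI: m = 17.9985 kg, Δh = 37.9964 m
ΔPE = mgΔh = (17.9985)(14.8)(37.9964) = 10121.4 J = 2.419 kcal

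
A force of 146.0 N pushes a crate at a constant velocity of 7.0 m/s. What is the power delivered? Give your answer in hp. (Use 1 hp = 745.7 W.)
P = Fv = (146.0)(7.0) = 1022.0 W = 1.371 hp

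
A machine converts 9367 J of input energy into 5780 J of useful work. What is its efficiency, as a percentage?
η = W_out/W_in = 5780/9367 = 61.71%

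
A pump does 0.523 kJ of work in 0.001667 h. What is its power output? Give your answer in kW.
Convert to SI: W = 523.0 J, t = 6.0012 s
P = W/t = 523.0/6.0012 = 87.1492 W = 0.08715 kW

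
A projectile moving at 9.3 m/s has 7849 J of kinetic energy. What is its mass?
m = 2·KE/v² = 2·7849/(9.3)² = 181.5 kg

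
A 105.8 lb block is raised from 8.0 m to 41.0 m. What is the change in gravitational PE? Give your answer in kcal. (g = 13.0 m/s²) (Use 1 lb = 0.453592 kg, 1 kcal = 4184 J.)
Convert to SI: m = 47.99 kg, Δh = 33.0 m
ΔPE = mgΔh = (47.99)(13.0)(33.0) = 20587.7 J = 4.921 kcal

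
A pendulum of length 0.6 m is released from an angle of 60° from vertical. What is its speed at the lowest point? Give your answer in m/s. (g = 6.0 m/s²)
h = L(1 − cosθ) = 0.6(1 − cos60°) = 0.3 m
v = √(2gh) = √(2·6.0·0.3) = 1.897 m/s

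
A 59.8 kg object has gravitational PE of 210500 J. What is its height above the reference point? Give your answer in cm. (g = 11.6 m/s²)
h = PE/(mg) = 210500/(59.8·11.6) = 303.454 m = 30350 cm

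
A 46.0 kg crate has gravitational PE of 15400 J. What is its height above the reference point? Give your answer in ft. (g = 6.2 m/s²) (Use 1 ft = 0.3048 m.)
h = PE/(mg) = 15400.0/(46.0·6.2) = 53.9972 m = 177.2 ft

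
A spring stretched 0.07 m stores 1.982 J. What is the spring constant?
k = 2·PE/x² = 2·1.982/(0.07)² = 809.0 N/m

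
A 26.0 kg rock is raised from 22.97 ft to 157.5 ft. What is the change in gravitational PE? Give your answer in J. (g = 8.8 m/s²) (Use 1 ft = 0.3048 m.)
Convert to SI: m = 26.0 kg, Δh = 41.0047 m
ΔPE = mgΔh = (26.0)(8.8)(41.0047) = 9382 J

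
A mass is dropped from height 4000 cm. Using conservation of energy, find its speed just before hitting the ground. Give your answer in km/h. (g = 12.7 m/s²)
Convert to SI: h = 40.0 m
mgh = ½mv² ⇒ v = √(2gh) = √(2·12.7·40.0) = 31.8748 m/s = 114.7 km/h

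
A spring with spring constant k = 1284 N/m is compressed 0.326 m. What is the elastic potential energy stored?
PE = ½kx² = ½(1284)(0.326)² = 68.23 J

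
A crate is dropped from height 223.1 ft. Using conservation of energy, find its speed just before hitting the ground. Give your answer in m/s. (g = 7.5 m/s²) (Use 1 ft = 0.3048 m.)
Convert to SI: h = 68.0009 m
mgh = ½mv² ⇒ v = √(2gh) = √(2·7.5·68.0009) = 31.94 m/s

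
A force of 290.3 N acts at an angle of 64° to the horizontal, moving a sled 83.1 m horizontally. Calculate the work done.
W = F·d·cosθ = (290.3)(83.1)cos(64°) = 10580 J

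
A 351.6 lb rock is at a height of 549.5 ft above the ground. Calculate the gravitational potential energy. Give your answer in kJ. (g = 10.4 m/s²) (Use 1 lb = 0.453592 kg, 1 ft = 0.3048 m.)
Convert to SI: m = 159.483 kg, h = 167.488 m
PE = mgh = (159.483)(10.4)(167.488) = 277799 J = 277.8 kJ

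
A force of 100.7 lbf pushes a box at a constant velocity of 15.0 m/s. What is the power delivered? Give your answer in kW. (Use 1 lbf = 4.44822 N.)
Convert to SI: F = 447.936 N, v = 15.0 m/s
P = Fv = (447.936)(15.0) = 6719.04 W = 6.719 kW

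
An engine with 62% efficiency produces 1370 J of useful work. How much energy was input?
W_in = W_out/η = 1370/0.62 = 2210 J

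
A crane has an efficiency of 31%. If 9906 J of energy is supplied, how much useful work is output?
W_out = η·W_in = 0.31·9906 = 3070.86 J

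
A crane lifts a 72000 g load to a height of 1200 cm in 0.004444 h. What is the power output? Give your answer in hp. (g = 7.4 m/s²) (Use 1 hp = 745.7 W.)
Convert to SI: m = 72.0 kg, h = 12.0 m, t = 15.9984 s
P = mgh/t = (72.0)(7.4)(12.0)/15.9984 = 399.64 W = 0.5359 hp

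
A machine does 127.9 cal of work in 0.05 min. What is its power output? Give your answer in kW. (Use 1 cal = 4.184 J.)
Convert to SI: W = 535.134 J, t = 3.0 s
P = W/t = 535.134/3.0 = 178.378 W = 0.1784 kW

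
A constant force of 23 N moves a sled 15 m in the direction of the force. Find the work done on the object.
W = F·d = (23)(15) = 345.0 J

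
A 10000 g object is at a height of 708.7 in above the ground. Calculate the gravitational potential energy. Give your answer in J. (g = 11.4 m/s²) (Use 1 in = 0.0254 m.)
Convert to SI: m = 10.0 kg, h = 18.001 m
PE = mgh = (10.0)(11.4)(18.001) = 2052 J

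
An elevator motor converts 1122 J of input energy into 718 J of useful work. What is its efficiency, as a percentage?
η = W_out/W_in = 718/1122 = 63.99%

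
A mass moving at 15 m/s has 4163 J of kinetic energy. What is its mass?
m = 2·KE/v² = 2·4163/(15)² = 37.0 kg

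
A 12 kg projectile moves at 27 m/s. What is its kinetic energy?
KE = ½mv² = ½(12)(27)² = 4374.0 J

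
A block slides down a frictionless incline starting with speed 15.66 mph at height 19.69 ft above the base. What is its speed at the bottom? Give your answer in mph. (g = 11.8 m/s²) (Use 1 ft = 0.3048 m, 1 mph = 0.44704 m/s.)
Convert to SI: v₀ = 7.00065 m/s, h = 6.00151 m
½mv₀² + mgh = ½mv² ⇒ v = √(v₀² + 2gh) = √(7.00065² + 2·11.8·6.00151) = 13.8074 m/s = 30.89 mph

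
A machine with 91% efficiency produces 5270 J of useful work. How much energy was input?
W_in = W_out/η = 5270/0.91 = 5791 J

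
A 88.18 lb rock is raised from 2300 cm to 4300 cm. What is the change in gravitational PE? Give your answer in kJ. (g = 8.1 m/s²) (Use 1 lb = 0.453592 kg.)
Convert to SI: m = 39.9977 kg, Δh = 20.0 m
ΔPE = mgΔh = (39.9977)(8.1)(20.0) = 6479.63 J = 6.48 kJ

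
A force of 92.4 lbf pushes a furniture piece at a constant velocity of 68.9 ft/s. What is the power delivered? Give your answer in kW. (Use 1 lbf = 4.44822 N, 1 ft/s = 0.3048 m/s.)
Convert to SI: F = 411.016 N, v = 21.0007 m/s
P = Fv = (411.016)(21.0007) = 8631.62 W = 8.632 kW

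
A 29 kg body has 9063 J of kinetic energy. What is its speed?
v = √(2·KE/m) = √(2·9063/29) = 25.0 m/s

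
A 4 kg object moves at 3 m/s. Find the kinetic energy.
KE = ½mv² = ½(4)(3)² = 18.0 J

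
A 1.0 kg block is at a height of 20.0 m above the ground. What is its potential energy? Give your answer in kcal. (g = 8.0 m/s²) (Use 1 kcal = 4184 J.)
PE = mgh = (1.0)(8.0)(20.0) = 160.0 J = 0.03824 kcal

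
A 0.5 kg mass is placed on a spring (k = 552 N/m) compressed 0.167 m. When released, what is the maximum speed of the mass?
½kx² = ½mv² ⇒ v = x√(k/m) = (0.167)√(552/0.5) = 5.549 m/s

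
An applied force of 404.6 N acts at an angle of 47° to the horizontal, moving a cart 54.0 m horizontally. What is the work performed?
W = F·d·cosθ = (404.6)(54.0)cos(47°) = 14900 J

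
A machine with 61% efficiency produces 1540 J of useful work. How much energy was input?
W_in = W_out/η = 1540/0.61 = 2525 J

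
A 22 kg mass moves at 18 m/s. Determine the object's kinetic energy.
KE = ½mv² = ½(22)(18)² = 3564.0 J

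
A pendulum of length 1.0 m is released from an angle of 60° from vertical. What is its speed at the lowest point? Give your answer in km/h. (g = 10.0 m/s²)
h = L(1 − cosθ) = 1.0(1 − cos60°) = 0.5 m
v = √(2gh) = √(2·10.0·0.5) = 3.16228 m/s = 11.38 km/h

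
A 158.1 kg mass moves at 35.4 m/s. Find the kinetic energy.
KE = ½mv² = ½(158.1)(35.4)² = 99060 J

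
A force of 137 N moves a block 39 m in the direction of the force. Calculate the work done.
W = F·d = (137)(39) = 5343 J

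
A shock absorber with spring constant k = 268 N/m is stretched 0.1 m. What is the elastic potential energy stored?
PE = ½kx² = ½(268)(0.1)² = 1.34 J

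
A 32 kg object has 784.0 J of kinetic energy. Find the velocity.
v = √(2·KE/m) = √(2·784.0/32) = 7.0 m/s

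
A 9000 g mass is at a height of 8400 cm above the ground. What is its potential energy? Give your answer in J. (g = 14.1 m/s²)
Convert to SI: m = 9.0 kg, h = 84.0 m
PE = mgh = (9.0)(14.1)(84.0) = 10660 J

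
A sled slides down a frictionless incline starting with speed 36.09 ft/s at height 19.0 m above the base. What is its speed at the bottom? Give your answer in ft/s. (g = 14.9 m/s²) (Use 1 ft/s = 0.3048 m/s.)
Convert to SI: v₀ = 11.0002 m/s, h = 19.0 m
½mv₀² + mgh = ½mv² ⇒ v = √(v₀² + 2gh) = √(11.0002² + 2·14.9·19.0) = 26.2146 m/s = 86.01 ft/s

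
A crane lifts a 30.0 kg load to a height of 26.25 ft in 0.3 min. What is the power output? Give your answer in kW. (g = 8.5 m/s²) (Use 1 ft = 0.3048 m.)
Convert to SI: m = 30.0 kg, h = 8.001 m, t = 18.0 s
P = mgh/t = (30.0)(8.5)(8.001)/18.0 = 113.348 W = 0.1133 kW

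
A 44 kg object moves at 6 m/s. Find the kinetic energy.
KE = ½mv² = ½(44)(6)² = 792.0 J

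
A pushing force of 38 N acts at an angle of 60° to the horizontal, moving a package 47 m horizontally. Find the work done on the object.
W = F·d·cosθ = (38)(47)cos(60°) = 893.0 J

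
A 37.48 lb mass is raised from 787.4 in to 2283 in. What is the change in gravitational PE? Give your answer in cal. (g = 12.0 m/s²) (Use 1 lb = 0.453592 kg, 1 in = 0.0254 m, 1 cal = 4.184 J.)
Convert to SI: m = 17.0006 kg, Δh = 37.9882 m
ΔPE = mgΔh = (17.0006)(12.0)(37.9882) = 7749.89 J = 1852 cal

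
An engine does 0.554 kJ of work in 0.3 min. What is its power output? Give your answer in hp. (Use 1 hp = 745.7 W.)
Convert to SI: W = 554.0 J, t = 18.0 s
P = W/t = 554.0/18.0 = 30.7778 W = 0.04127 hp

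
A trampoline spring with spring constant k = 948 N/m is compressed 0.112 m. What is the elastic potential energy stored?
PE = ½kx² = ½(948)(0.112)² = 5.946 J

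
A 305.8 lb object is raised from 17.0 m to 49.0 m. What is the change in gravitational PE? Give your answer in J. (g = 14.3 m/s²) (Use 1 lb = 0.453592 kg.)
Convert to SI: m = 138.708 kg, Δh = 32.0 m
ΔPE = mgΔh = (138.708)(14.3)(32.0) = 63470 J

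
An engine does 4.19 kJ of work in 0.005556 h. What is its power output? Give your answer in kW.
Convert to SI: W = 4190.0 J, t = 20.0016 s
P = W/t = 4190.0/20.0016 = 209.483 W = 0.2095 kW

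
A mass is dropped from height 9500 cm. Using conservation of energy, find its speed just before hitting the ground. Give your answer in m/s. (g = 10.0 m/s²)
Convert to SI: h = 95.0 m
mgh = ½mv² ⇒ v = √(2gh) = √(2·10.0·95.0) = 43.59 m/s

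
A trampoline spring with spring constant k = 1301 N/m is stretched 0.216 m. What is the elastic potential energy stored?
PE = ½kx² = ½(1301)(0.216)² = 30.35 J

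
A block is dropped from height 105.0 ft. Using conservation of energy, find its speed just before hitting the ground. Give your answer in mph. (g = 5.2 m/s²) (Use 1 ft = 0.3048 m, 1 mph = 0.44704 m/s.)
Convert to SI: h = 32.004 m
mgh = ½mv² ⇒ v = √(2gh) = √(2·5.2·32.004) = 18.2439 m/s = 40.81 mph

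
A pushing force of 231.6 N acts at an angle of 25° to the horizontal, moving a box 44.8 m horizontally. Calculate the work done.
W = F·d·cosθ = (231.6)(44.8)cos(25°) = 9404 J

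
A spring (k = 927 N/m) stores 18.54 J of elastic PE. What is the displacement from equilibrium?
x = √(2·PE/k) = √(2·18.54/927) = 0.2 m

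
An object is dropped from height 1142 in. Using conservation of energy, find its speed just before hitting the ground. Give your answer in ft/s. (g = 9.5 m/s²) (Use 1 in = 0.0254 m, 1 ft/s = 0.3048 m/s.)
Convert to SI: h = 29.0068 m
mgh = ½mv² ⇒ v = √(2gh) = √(2·9.5·29.0068) = 23.4761 m/s = 77.02 ft/s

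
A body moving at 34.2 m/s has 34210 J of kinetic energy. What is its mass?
m = 2·KE/v² = 2·34210/(34.2)² = 58.5 kg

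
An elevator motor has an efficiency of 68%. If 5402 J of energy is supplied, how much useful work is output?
W_out = η·W_in = 0.68·5402 = 3673.36 J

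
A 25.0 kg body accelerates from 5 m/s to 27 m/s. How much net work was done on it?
W = ΔKE = ½m(v₂² − v₁²) = ½(25.0)(27² − 5²) = 8800.0 J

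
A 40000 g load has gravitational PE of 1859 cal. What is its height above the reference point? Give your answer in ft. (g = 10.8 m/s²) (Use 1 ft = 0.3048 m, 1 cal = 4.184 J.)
Convert to SI: m = 40.0 kg, PE = 7778.06 J
h = PE/(mg) = 7778.06/(40.0·10.8) = 18.0048 m = 59.07 ft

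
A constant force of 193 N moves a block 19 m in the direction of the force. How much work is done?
W = F·d = (193)(19) = 3667 J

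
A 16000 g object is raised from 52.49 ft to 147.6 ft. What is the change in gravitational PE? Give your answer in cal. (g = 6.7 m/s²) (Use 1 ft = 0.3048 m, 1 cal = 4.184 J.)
Convert to SI: m = 16.0 kg, Δh = 28.9895 m
ΔPE = mgΔh = (16.0)(6.7)(28.9895) = 3107.68 J = 742.8 cal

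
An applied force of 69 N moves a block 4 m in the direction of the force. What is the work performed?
W = F·d = (69)(4) = 276.0 J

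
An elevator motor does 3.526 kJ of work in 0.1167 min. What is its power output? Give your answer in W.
Convert to SI: W = 3526.0 J, t = 7.002 s
P = W/t = 3526.0/7.002 = 503.6 W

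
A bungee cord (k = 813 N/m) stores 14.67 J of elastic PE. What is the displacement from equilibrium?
x = √(2·PE/k) = √(2·14.67/813) = 0.19 m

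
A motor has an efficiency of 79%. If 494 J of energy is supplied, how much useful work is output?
W_out = η·W_in = 0.79·494 = 390.26 J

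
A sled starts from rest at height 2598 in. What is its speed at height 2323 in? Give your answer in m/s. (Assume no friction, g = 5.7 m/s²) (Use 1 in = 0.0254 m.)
Convert to SI: h₁−h₂ = 6.985 m
mgh₁ = mgh₂ + ½mv² ⇒ v = √(2g(h₁−h₂)) = √(2·5.7·6.985) = 8.924 m/s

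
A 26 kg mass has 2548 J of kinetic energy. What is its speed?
v = √(2·KE/m) = √(2·2548/26) = 14.0 m/s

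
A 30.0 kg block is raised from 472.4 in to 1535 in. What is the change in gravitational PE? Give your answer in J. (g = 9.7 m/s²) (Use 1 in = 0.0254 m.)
Convert to SI: m = 30.0 kg, Δh = 26.99 m
ΔPE = mgΔh = (30.0)(9.7)(26.99) = 7854 J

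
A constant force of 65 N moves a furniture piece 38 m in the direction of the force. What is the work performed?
W = F·d = (65)(38) = 2470 J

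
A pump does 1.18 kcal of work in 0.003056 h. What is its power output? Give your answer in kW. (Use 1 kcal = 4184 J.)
Convert to SI: W = 4937.12 J, t = 11.0016 s
P = W/t = 4937.12/11.0016 = 448.764 W = 0.4488 kW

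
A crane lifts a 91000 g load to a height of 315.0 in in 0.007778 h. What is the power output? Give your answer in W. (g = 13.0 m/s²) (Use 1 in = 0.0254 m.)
Convert to SI: m = 91.0 kg, h = 8.001 m, t = 28.0008 s
P = mgh/t = (91.0)(13.0)(8.001)/28.0008 = 338.0 W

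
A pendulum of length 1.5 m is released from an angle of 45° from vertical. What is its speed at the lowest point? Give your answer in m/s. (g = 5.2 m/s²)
h = L(1 − cosθ) = 1.5(1 − cos45°) = 0.43934 m
v = √(2gh) = √(2·5.2·0.43934) = 2.138 m/s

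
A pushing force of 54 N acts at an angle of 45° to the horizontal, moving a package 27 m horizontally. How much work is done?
W = F·d·cosθ = (54)(27)cos(45°) = 1031 J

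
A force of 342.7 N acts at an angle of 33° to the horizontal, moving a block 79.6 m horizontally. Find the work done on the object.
W = F·d·cosθ = (342.7)(79.6)cos(33°) = 22880 J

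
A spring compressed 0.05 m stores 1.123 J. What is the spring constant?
k = 2·PE/x² = 2·1.123/(0.05)² = 898.4 N/m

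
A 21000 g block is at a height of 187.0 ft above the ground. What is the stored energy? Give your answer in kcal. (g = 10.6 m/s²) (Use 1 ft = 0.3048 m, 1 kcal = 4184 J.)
Convert to SI: m = 21.0 kg, h = 56.9976 m
PE = mgh = (21.0)(10.6)(56.9976) = 12687.7 J = 3.032 kcal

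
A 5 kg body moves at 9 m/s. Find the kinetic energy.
KE = ½mv² = ½(5)(9)² = 202.5 J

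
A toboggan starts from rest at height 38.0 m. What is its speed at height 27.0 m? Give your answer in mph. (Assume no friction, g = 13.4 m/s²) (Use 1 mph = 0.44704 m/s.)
mgh₁ = mgh₂ + ½mv² ⇒ v = √(2g(h₁−h₂)) = √(2·13.4·11.0) = 17.1697 m/s = 38.41 mph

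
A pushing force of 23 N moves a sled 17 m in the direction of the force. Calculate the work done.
W = F·d = (23)(17) = 391.0 J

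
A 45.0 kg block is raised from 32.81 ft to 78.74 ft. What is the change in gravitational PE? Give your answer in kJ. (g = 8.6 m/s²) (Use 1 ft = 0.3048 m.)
Convert to SI: m = 45.0 kg, Δh = 13.9995 m
ΔPE = mgΔh = (45.0)(8.6)(13.9995) = 5417.79 J = 5.418 kJ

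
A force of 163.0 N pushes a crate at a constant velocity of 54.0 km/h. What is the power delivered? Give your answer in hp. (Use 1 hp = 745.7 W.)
Convert to SI: F = 163.0 N, v = 15.0 m/s
P = Fv = (163.0)(15.0) = 2445.0 W = 3.279 hp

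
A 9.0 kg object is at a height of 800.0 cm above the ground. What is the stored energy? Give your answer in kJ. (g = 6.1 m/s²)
Convert to SI: m = 9.0 kg, h = 8.0 m
PE = mgh = (9.0)(6.1)(8.0) = 439.2 J = 0.4392 kJ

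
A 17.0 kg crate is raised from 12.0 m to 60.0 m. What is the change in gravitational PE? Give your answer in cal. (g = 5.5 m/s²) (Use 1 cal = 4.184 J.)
ΔPE = mgΔh = (17.0)(5.5)(48.0) = 4488.0 J = 1073 cal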